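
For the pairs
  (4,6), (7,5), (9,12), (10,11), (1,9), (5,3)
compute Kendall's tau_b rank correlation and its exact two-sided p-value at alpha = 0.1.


Step 1: Enumerate the 15 unordered pairs (i,j) with i<j and classify each by sign(x_j-x_i) * sign(y_j-y_i).
  (1,2):dx=+3,dy=-1->D; (1,3):dx=+5,dy=+6->C; (1,4):dx=+6,dy=+5->C; (1,5):dx=-3,dy=+3->D
  (1,6):dx=+1,dy=-3->D; (2,3):dx=+2,dy=+7->C; (2,4):dx=+3,dy=+6->C; (2,5):dx=-6,dy=+4->D
  (2,6):dx=-2,dy=-2->C; (3,4):dx=+1,dy=-1->D; (3,5):dx=-8,dy=-3->C; (3,6):dx=-4,dy=-9->C
  (4,5):dx=-9,dy=-2->C; (4,6):dx=-5,dy=-8->C; (5,6):dx=+4,dy=-6->D
Step 2: C = 9, D = 6, total pairs = 15.
Step 3: tau = (C - D)/(n(n-1)/2) = (9 - 6)/15 = 0.200000.
Step 4: Exact two-sided p-value (enumerate n! = 720 permutations of y under H0): p = 0.719444.
Step 5: alpha = 0.1. fail to reject H0.

tau_b = 0.2000 (C=9, D=6), p = 0.719444, fail to reject H0.


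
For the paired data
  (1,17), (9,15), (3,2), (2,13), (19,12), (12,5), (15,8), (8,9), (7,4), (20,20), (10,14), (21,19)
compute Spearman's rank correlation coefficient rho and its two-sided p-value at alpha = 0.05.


Step 1: Rank x and y separately (midranks; no ties here).
rank(x): 1->1, 9->6, 3->3, 2->2, 19->10, 12->8, 15->9, 8->5, 7->4, 20->11, 10->7, 21->12
rank(y): 17->10, 15->9, 2->1, 13->7, 12->6, 5->3, 8->4, 9->5, 4->2, 20->12, 14->8, 19->11
Step 2: d_i = R_x(i) - R_y(i); compute d_i^2.
  (1-10)^2=81, (6-9)^2=9, (3-1)^2=4, (2-7)^2=25, (10-6)^2=16, (8-3)^2=25, (9-4)^2=25, (5-5)^2=0, (4-2)^2=4, (11-12)^2=1, (7-8)^2=1, (12-11)^2=1
sum(d^2) = 192.
Step 3: rho = 1 - 6*192 / (12*(12^2 - 1)) = 1 - 1152/1716 = 0.328671.
Step 4: Under H0, t = rho * sqrt((n-2)/(1-rho^2)) = 1.1005 ~ t(10).
Step 5: Two-sided p-value from the t-distribution with 10 df = 0.296904.
Step 6: alpha = 0.05. fail to reject H0.

rho = 0.3287, p = 0.296904, fail to reject H0 at alpha = 0.05.


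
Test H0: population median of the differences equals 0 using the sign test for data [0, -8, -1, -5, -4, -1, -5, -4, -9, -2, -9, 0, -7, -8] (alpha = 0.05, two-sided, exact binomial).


Step 1: Discard zero differences. Original n = 14; n_eff = number of nonzero differences = 12.
Nonzero differences (with sign): -8, -1, -5, -4, -1, -5, -4, -9, -2, -9, -7, -8
Step 2: Count signs: positive = 0, negative = 12.
Step 3: Under H0: P(positive) = 0.5, so the number of positives S ~ Bin(12, 0.5).
Step 4: Two-sided exact p-value = sum of Bin(12,0.5) probabilities at or below the observed probability = 0.000488.
Step 5: alpha = 0.05. reject H0.

n_eff = 12, pos = 0, neg = 12, p = 0.000488, reject H0.


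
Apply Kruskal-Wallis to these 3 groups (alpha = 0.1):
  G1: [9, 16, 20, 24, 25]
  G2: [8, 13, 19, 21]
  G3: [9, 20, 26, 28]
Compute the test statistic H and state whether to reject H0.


Step 1: Combine all N = 13 observations and assign midranks.
sorted (value, group, rank): (8,G2,1), (9,G1,2.5), (9,G3,2.5), (13,G2,4), (16,G1,5), (19,G2,6), (20,G1,7.5), (20,G3,7.5), (21,G2,9), (24,G1,10), (25,G1,11), (26,G3,12), (28,G3,13)
Step 2: Sum ranks within each group.
R_1 = 36 (n_1 = 5)
R_2 = 20 (n_2 = 4)
R_3 = 35 (n_3 = 4)
Step 3: H = 12/(N(N+1)) * sum(R_i^2/n_i) - 3(N+1)
     = 12/(13*14) * (36^2/5 + 20^2/4 + 35^2/4) - 3*14
     = 0.065934 * 665.45 - 42
     = 1.875824.
Step 4: Ties present; correction factor C = 1 - 12/(13^3 - 13) = 0.994505. Corrected H = 1.875824 / 0.994505 = 1.886188.
Step 5: Under H0, H ~ chi^2(2); p-value = 0.389421.
Step 6: alpha = 0.1. fail to reject H0.

H = 1.8862, df = 2, p = 0.389421, fail to reject H0.


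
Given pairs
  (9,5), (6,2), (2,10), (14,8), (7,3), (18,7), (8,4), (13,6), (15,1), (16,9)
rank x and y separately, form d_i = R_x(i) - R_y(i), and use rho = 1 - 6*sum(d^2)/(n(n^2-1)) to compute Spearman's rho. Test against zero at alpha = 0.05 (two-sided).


Step 1: Rank x and y separately (midranks; no ties here).
rank(x): 9->5, 6->2, 2->1, 14->7, 7->3, 18->10, 8->4, 13->6, 15->8, 16->9
rank(y): 5->5, 2->2, 10->10, 8->8, 3->3, 7->7, 4->4, 6->6, 1->1, 9->9
Step 2: d_i = R_x(i) - R_y(i); compute d_i^2.
  (5-5)^2=0, (2-2)^2=0, (1-10)^2=81, (7-8)^2=1, (3-3)^2=0, (10-7)^2=9, (4-4)^2=0, (6-6)^2=0, (8-1)^2=49, (9-9)^2=0
sum(d^2) = 140.
Step 3: rho = 1 - 6*140 / (10*(10^2 - 1)) = 1 - 840/990 = 0.151515.
Step 4: Under H0, t = rho * sqrt((n-2)/(1-rho^2)) = 0.4336 ~ t(8).
Step 5: Two-sided p-value from the t-distribution with 8 df = 0.676065.
Step 6: alpha = 0.05. fail to reject H0.

rho = 0.1515, p = 0.676065, fail to reject H0 at alpha = 0.05.


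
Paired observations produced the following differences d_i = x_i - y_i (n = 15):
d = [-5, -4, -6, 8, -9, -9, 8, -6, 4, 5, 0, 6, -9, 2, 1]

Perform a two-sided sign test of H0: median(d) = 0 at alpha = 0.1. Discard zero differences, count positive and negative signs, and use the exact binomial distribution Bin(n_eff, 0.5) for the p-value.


Step 1: Discard zero differences. Original n = 15; n_eff = number of nonzero differences = 14.
Nonzero differences (with sign): -5, -4, -6, +8, -9, -9, +8, -6, +4, +5, +6, -9, +2, +1
Step 2: Count signs: positive = 7, negative = 7.
Step 3: Under H0: P(positive) = 0.5, so the number of positives S ~ Bin(14, 0.5).
Step 4: Two-sided exact p-value = sum of Bin(14,0.5) probabilities at or below the observed probability = 1.000000.
Step 5: alpha = 0.1. fail to reject H0.

n_eff = 14, pos = 7, neg = 7, p = 1.000000, fail to reject H0.


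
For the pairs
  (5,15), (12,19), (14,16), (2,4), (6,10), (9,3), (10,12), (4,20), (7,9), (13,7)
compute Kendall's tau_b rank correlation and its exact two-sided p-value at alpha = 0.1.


Step 1: Enumerate the 45 unordered pairs (i,j) with i<j and classify each by sign(x_j-x_i) * sign(y_j-y_i).
  (1,2):dx=+7,dy=+4->C; (1,3):dx=+9,dy=+1->C; (1,4):dx=-3,dy=-11->C; (1,5):dx=+1,dy=-5->D
  (1,6):dx=+4,dy=-12->D; (1,7):dx=+5,dy=-3->D; (1,8):dx=-1,dy=+5->D; (1,9):dx=+2,dy=-6->D
  (1,10):dx=+8,dy=-8->D; (2,3):dx=+2,dy=-3->D; (2,4):dx=-10,dy=-15->C; (2,5):dx=-6,dy=-9->C
  (2,6):dx=-3,dy=-16->C; (2,7):dx=-2,dy=-7->C; (2,8):dx=-8,dy=+1->D; (2,9):dx=-5,dy=-10->C
  (2,10):dx=+1,dy=-12->D; (3,4):dx=-12,dy=-12->C; (3,5):dx=-8,dy=-6->C; (3,6):dx=-5,dy=-13->C
  (3,7):dx=-4,dy=-4->C; (3,8):dx=-10,dy=+4->D; (3,9):dx=-7,dy=-7->C; (3,10):dx=-1,dy=-9->C
  (4,5):dx=+4,dy=+6->C; (4,6):dx=+7,dy=-1->D; (4,7):dx=+8,dy=+8->C; (4,8):dx=+2,dy=+16->C
  (4,9):dx=+5,dy=+5->C; (4,10):dx=+11,dy=+3->C; (5,6):dx=+3,dy=-7->D; (5,7):dx=+4,dy=+2->C
  (5,8):dx=-2,dy=+10->D; (5,9):dx=+1,dy=-1->D; (5,10):dx=+7,dy=-3->D; (6,7):dx=+1,dy=+9->C
  (6,8):dx=-5,dy=+17->D; (6,9):dx=-2,dy=+6->D; (6,10):dx=+4,dy=+4->C; (7,8):dx=-6,dy=+8->D
  (7,9):dx=-3,dy=-3->C; (7,10):dx=+3,dy=-5->D; (8,9):dx=+3,dy=-11->D; (8,10):dx=+9,dy=-13->D
  (9,10):dx=+6,dy=-2->D
Step 2: C = 23, D = 22, total pairs = 45.
Step 3: tau = (C - D)/(n(n-1)/2) = (23 - 22)/45 = 0.022222.
Step 4: Exact two-sided p-value (enumerate n! = 3628800 permutations of y under H0): p = 1.000000.
Step 5: alpha = 0.1. fail to reject H0.

tau_b = 0.0222 (C=23, D=22), p = 1.000000, fail to reject H0.


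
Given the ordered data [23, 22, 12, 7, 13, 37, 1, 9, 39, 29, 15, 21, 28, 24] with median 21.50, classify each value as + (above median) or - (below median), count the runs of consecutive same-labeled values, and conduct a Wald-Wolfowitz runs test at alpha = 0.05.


Step 1: Compute median = 21.50; label A = above, B = below.
Labels in order: AABBBABBAABBAA  (n_A = 7, n_B = 7)
Step 2: Count runs R = 7.
Step 3: Under H0 (random ordering), E[R] = 2*n_A*n_B/(n_A+n_B) + 1 = 2*7*7/14 + 1 = 8.0000.
        Var[R] = 2*n_A*n_B*(2*n_A*n_B - n_A - n_B) / ((n_A+n_B)^2 * (n_A+n_B-1)) = 8232/2548 = 3.2308.
        SD[R] = 1.7974.
Step 4: Continuity-corrected z = (R + 0.5 - E[R]) / SD[R] = (7 + 0.5 - 8.0000) / 1.7974 = -0.2782.
Step 5: Two-sided p-value via normal approximation = 2*(1 - Phi(|z|)) = 0.780879.
Step 6: alpha = 0.05. fail to reject H0.

R = 7, z = -0.2782, p = 0.780879, fail to reject H0.


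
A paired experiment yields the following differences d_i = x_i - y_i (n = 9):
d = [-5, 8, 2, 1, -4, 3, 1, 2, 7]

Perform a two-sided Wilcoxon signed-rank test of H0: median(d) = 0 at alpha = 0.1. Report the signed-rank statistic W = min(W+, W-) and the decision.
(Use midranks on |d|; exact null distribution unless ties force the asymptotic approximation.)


Step 1: Drop any zero differences (none here) and take |d_i|.
|d| = [5, 8, 2, 1, 4, 3, 1, 2, 7]
Step 2: Midrank |d_i| (ties get averaged ranks).
ranks: |5|->7, |8|->9, |2|->3.5, |1|->1.5, |4|->6, |3|->5, |1|->1.5, |2|->3.5, |7|->8
Step 3: Attach original signs; sum ranks with positive sign and with negative sign.
W+ = 9 + 3.5 + 1.5 + 5 + 1.5 + 3.5 + 8 = 32
W- = 7 + 6 = 13
(Check: W+ + W- = 45 should equal n(n+1)/2 = 45.)
Step 4: Test statistic W = min(W+, W-) = 13.
Step 5: Ties in |d|, so use the tie-corrected normal approximation.
        E[W] = n(n+1)/4 = 9*10/4 = 22.5.
        Tie groups: |d|=1 (t=2), |d|=2 (t=2); sum(t^3 - t) = 12.
        Var[W] = n(n+1)(2n+1)/24 - sum(t^3-t)/48 = 1710/24 - 12/48 = 71.
        z = (W - E[W]) / sqrt(Var[W]) = (13 - 22.5) / 8.4261 = -1.1274.
        Two-sided p = 2*Phi(z) = 0.259555.
Step 6: alpha = 0.1. fail to reject H0.

W+ = 32, W- = 13, W = min = 13, p = 0.259555, fail to reject H0.


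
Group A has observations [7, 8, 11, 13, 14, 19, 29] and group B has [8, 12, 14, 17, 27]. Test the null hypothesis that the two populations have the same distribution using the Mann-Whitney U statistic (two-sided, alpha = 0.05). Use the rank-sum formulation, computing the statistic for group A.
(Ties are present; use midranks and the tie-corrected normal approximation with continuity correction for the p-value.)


Step 1: Combine and sort all 12 observations; assign midranks.
sorted (value, group): (7,X), (8,X), (8,Y), (11,X), (12,Y), (13,X), (14,X), (14,Y), (17,Y), (19,X), (27,Y), (29,X)
ranks: 7->1, 8->2.5, 8->2.5, 11->4, 12->5, 13->6, 14->7.5, 14->7.5, 17->9, 19->10, 27->11, 29->12
Step 2: Rank sum for X: R1 = 1 + 2.5 + 4 + 6 + 7.5 + 10 + 12 = 43.
Step 3: U_X = R1 - n1(n1+1)/2 = 43 - 7*8/2 = 43 - 28 = 15.
       U_Y = n1*n2 - U_X = 35 - 15 = 20.
Step 4: Ties are present, so use the tie-corrected normal approximation (with continuity correction) for the p-value.
Step 5: p-value = 0.744469; compare to alpha = 0.05. fail to reject H0.

U_X = 15, p = 0.744469, fail to reject H0 at alpha = 0.05.


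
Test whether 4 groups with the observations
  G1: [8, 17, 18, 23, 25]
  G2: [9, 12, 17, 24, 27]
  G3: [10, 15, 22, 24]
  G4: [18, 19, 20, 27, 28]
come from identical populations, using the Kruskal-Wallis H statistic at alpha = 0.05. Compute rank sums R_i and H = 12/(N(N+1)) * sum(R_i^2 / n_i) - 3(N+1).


Step 1: Combine all N = 19 observations and assign midranks.
sorted (value, group, rank): (8,G1,1), (9,G2,2), (10,G3,3), (12,G2,4), (15,G3,5), (17,G1,6.5), (17,G2,6.5), (18,G1,8.5), (18,G4,8.5), (19,G4,10), (20,G4,11), (22,G3,12), (23,G1,13), (24,G2,14.5), (24,G3,14.5), (25,G1,16), (27,G2,17.5), (27,G4,17.5), (28,G4,19)
Step 2: Sum ranks within each group.
R_1 = 45 (n_1 = 5)
R_2 = 44.5 (n_2 = 5)
R_3 = 34.5 (n_3 = 4)
R_4 = 66 (n_4 = 5)
Step 3: H = 12/(N(N+1)) * sum(R_i^2/n_i) - 3(N+1)
     = 12/(19*20) * (45^2/5 + 44.5^2/5 + 34.5^2/4 + 66^2/5) - 3*20
     = 0.031579 * 1969.81 - 60
     = 2.204605.
Step 4: Ties present; correction factor C = 1 - 24/(19^3 - 19) = 0.996491. Corrected H = 2.204605 / 0.996491 = 2.212368.
Step 5: Under H0, H ~ chi^2(3); p-value = 0.529516.
Step 6: alpha = 0.05. fail to reject H0.

H = 2.2124, df = 3, p = 0.529516, fail to reject H0.


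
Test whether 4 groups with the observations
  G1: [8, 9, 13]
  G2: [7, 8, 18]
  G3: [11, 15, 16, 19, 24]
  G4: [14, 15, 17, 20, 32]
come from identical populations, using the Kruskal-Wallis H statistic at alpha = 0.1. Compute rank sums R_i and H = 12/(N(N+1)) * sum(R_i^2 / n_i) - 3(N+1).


Step 1: Combine all N = 16 observations and assign midranks.
sorted (value, group, rank): (7,G2,1), (8,G1,2.5), (8,G2,2.5), (9,G1,4), (11,G3,5), (13,G1,6), (14,G4,7), (15,G3,8.5), (15,G4,8.5), (16,G3,10), (17,G4,11), (18,G2,12), (19,G3,13), (20,G4,14), (24,G3,15), (32,G4,16)
Step 2: Sum ranks within each group.
R_1 = 12.5 (n_1 = 3)
R_2 = 15.5 (n_2 = 3)
R_3 = 51.5 (n_3 = 5)
R_4 = 56.5 (n_4 = 5)
Step 3: H = 12/(N(N+1)) * sum(R_i^2/n_i) - 3(N+1)
     = 12/(16*17) * (12.5^2/3 + 15.5^2/3 + 51.5^2/5 + 56.5^2/5) - 3*17
     = 0.044118 * 1301.07 - 51
     = 6.400000.
Step 4: Ties present; correction factor C = 1 - 12/(16^3 - 16) = 0.997059. Corrected H = 6.400000 / 0.997059 = 6.418879.
Step 5: Under H0, H ~ chi^2(3); p-value = 0.092917.
Step 6: alpha = 0.1. reject H0.

H = 6.4189, df = 3, p = 0.092917, reject H0.


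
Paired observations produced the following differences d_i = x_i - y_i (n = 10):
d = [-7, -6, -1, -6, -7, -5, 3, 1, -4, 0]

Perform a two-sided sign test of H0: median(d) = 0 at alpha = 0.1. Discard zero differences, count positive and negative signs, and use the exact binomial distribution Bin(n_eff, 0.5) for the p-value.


Step 1: Discard zero differences. Original n = 10; n_eff = number of nonzero differences = 9.
Nonzero differences (with sign): -7, -6, -1, -6, -7, -5, +3, +1, -4
Step 2: Count signs: positive = 2, negative = 7.
Step 3: Under H0: P(positive) = 0.5, so the number of positives S ~ Bin(9, 0.5).
Step 4: Two-sided exact p-value = sum of Bin(9,0.5) probabilities at or below the observed probability = 0.179688.
Step 5: alpha = 0.1. fail to reject H0.

n_eff = 9, pos = 2, neg = 7, p = 0.179688, fail to reject H0.


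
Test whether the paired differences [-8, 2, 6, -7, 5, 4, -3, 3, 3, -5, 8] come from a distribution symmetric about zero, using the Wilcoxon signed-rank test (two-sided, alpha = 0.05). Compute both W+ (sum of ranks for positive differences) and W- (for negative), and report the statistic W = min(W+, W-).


Step 1: Drop any zero differences (none here) and take |d_i|.
|d| = [8, 2, 6, 7, 5, 4, 3, 3, 3, 5, 8]
Step 2: Midrank |d_i| (ties get averaged ranks).
ranks: |8|->10.5, |2|->1, |6|->8, |7|->9, |5|->6.5, |4|->5, |3|->3, |3|->3, |3|->3, |5|->6.5, |8|->10.5
Step 3: Attach original signs; sum ranks with positive sign and with negative sign.
W+ = 1 + 8 + 6.5 + 5 + 3 + 3 + 10.5 = 37
W- = 10.5 + 9 + 3 + 6.5 = 29
(Check: W+ + W- = 66 should equal n(n+1)/2 = 66.)
Step 4: Test statistic W = min(W+, W-) = 29.
Step 5: Ties in |d|, so use the tie-corrected normal approximation.
        E[W] = n(n+1)/4 = 11*12/4 = 33.
        Tie groups: |d|=3 (t=3), |d|=5 (t=2), |d|=8 (t=2); sum(t^3 - t) = 36.
        Var[W] = n(n+1)(2n+1)/24 - sum(t^3-t)/48 = 3036/24 - 36/48 = 125.75.
        z = (W - E[W]) / sqrt(Var[W]) = (29 - 33) / 11.2138 = -0.3567.
        Two-sided p = 2*Phi(z) = 0.721315.
Step 6: alpha = 0.05. fail to reject H0.

W+ = 37, W- = 29, W = min = 29, p = 0.721315, fail to reject H0.


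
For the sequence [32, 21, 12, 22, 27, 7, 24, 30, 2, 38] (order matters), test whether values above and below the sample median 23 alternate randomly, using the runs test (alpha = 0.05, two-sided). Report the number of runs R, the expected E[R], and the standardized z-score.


Step 1: Compute median = 23; label A = above, B = below.
Labels in order: ABBBABAABA  (n_A = 5, n_B = 5)
Step 2: Count runs R = 7.
Step 3: Under H0 (random ordering), E[R] = 2*n_A*n_B/(n_A+n_B) + 1 = 2*5*5/10 + 1 = 6.0000.
        Var[R] = 2*n_A*n_B*(2*n_A*n_B - n_A - n_B) / ((n_A+n_B)^2 * (n_A+n_B-1)) = 2000/900 = 2.2222.
        SD[R] = 1.4907.
Step 4: Continuity-corrected z = (R - 0.5 - E[R]) / SD[R] = (7 - 0.5 - 6.0000) / 1.4907 = 0.3354.
Step 5: Two-sided p-value via normal approximation = 2*(1 - Phi(|z|)) = 0.737316.
Step 6: alpha = 0.05. fail to reject H0.

R = 7, z = 0.3354, p = 0.737316, fail to reject H0.


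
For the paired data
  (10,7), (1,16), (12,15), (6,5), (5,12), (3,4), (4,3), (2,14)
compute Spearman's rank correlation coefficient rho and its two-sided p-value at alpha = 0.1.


Step 1: Rank x and y separately (midranks; no ties here).
rank(x): 10->7, 1->1, 12->8, 6->6, 5->5, 3->3, 4->4, 2->2
rank(y): 7->4, 16->8, 15->7, 5->3, 12->5, 4->2, 3->1, 14->6
Step 2: d_i = R_x(i) - R_y(i); compute d_i^2.
  (7-4)^2=9, (1-8)^2=49, (8-7)^2=1, (6-3)^2=9, (5-5)^2=0, (3-2)^2=1, (4-1)^2=9, (2-6)^2=16
sum(d^2) = 94.
Step 3: rho = 1 - 6*94 / (8*(8^2 - 1)) = 1 - 564/504 = -0.119048.
Step 4: Under H0, t = rho * sqrt((n-2)/(1-rho^2)) = -0.2937 ~ t(6).
Step 5: Two-sided p-value from the t-distribution with 6 df = 0.778886.
Step 6: alpha = 0.1. fail to reject H0.

rho = -0.1190, p = 0.778886, fail to reject H0 at alpha = 0.1.


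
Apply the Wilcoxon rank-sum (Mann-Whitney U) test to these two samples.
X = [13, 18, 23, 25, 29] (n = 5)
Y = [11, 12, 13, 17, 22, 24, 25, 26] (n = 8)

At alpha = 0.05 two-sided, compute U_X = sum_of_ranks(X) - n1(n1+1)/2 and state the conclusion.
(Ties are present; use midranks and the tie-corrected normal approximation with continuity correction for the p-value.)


Step 1: Combine and sort all 13 observations; assign midranks.
sorted (value, group): (11,Y), (12,Y), (13,X), (13,Y), (17,Y), (18,X), (22,Y), (23,X), (24,Y), (25,X), (25,Y), (26,Y), (29,X)
ranks: 11->1, 12->2, 13->3.5, 13->3.5, 17->5, 18->6, 22->7, 23->8, 24->9, 25->10.5, 25->10.5, 26->12, 29->13
Step 2: Rank sum for X: R1 = 3.5 + 6 + 8 + 10.5 + 13 = 41.
Step 3: U_X = R1 - n1(n1+1)/2 = 41 - 5*6/2 = 41 - 15 = 26.
       U_Y = n1*n2 - U_X = 40 - 26 = 14.
Step 4: Ties are present, so use the tie-corrected normal approximation (with continuity correction) for the p-value.
Step 5: p-value = 0.419471; compare to alpha = 0.05. fail to reject H0.

U_X = 26, p = 0.419471, fail to reject H0 at alpha = 0.05.


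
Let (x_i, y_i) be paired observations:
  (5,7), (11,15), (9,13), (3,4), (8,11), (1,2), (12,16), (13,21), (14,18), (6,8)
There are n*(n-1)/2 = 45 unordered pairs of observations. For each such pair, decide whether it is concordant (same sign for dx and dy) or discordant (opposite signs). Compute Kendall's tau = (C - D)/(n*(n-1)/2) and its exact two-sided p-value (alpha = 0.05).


Step 1: Enumerate the 45 unordered pairs (i,j) with i<j and classify each by sign(x_j-x_i) * sign(y_j-y_i).
  (1,2):dx=+6,dy=+8->C; (1,3):dx=+4,dy=+6->C; (1,4):dx=-2,dy=-3->C; (1,5):dx=+3,dy=+4->C
  (1,6):dx=-4,dy=-5->C; (1,7):dx=+7,dy=+9->C; (1,8):dx=+8,dy=+14->C; (1,9):dx=+9,dy=+11->C
  (1,10):dx=+1,dy=+1->C; (2,3):dx=-2,dy=-2->C; (2,4):dx=-8,dy=-11->C; (2,5):dx=-3,dy=-4->C
  (2,6):dx=-10,dy=-13->C; (2,7):dx=+1,dy=+1->C; (2,8):dx=+2,dy=+6->C; (2,9):dx=+3,dy=+3->C
  (2,10):dx=-5,dy=-7->C; (3,4):dx=-6,dy=-9->C; (3,5):dx=-1,dy=-2->C; (3,6):dx=-8,dy=-11->C
  (3,7):dx=+3,dy=+3->C; (3,8):dx=+4,dy=+8->C; (3,9):dx=+5,dy=+5->C; (3,10):dx=-3,dy=-5->C
  (4,5):dx=+5,dy=+7->C; (4,6):dx=-2,dy=-2->C; (4,7):dx=+9,dy=+12->C; (4,8):dx=+10,dy=+17->C
  (4,9):dx=+11,dy=+14->C; (4,10):dx=+3,dy=+4->C; (5,6):dx=-7,dy=-9->C; (5,7):dx=+4,dy=+5->C
  (5,8):dx=+5,dy=+10->C; (5,9):dx=+6,dy=+7->C; (5,10):dx=-2,dy=-3->C; (6,7):dx=+11,dy=+14->C
  (6,8):dx=+12,dy=+19->C; (6,9):dx=+13,dy=+16->C; (6,10):dx=+5,dy=+6->C; (7,8):dx=+1,dy=+5->C
  (7,9):dx=+2,dy=+2->C; (7,10):dx=-6,dy=-8->C; (8,9):dx=+1,dy=-3->D; (8,10):dx=-7,dy=-13->C
  (9,10):dx=-8,dy=-10->C
Step 2: C = 44, D = 1, total pairs = 45.
Step 3: tau = (C - D)/(n(n-1)/2) = (44 - 1)/45 = 0.955556.
Step 4: Exact two-sided p-value (enumerate n! = 3628800 permutations of y under H0): p = 0.000006.
Step 5: alpha = 0.05. reject H0.

tau_b = 0.9556 (C=44, D=1), p = 0.000006, reject H0.


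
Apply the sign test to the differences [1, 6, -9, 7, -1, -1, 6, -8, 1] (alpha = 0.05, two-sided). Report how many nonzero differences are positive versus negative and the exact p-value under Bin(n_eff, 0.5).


Step 1: Discard zero differences. Original n = 9; n_eff = number of nonzero differences = 9.
Nonzero differences (with sign): +1, +6, -9, +7, -1, -1, +6, -8, +1
Step 2: Count signs: positive = 5, negative = 4.
Step 3: Under H0: P(positive) = 0.5, so the number of positives S ~ Bin(9, 0.5).
Step 4: Two-sided exact p-value = sum of Bin(9,0.5) probabilities at or below the observed probability = 1.000000.
Step 5: alpha = 0.05. fail to reject H0.

n_eff = 9, pos = 5, neg = 4, p = 1.000000, fail to reject H0.


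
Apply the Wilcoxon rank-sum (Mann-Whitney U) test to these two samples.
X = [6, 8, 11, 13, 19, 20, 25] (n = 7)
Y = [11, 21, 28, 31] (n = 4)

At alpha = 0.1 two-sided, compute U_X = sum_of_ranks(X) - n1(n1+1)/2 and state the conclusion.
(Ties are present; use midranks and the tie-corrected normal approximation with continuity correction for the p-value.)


Step 1: Combine and sort all 11 observations; assign midranks.
sorted (value, group): (6,X), (8,X), (11,X), (11,Y), (13,X), (19,X), (20,X), (21,Y), (25,X), (28,Y), (31,Y)
ranks: 6->1, 8->2, 11->3.5, 11->3.5, 13->5, 19->6, 20->7, 21->8, 25->9, 28->10, 31->11
Step 2: Rank sum for X: R1 = 1 + 2 + 3.5 + 5 + 6 + 7 + 9 = 33.5.
Step 3: U_X = R1 - n1(n1+1)/2 = 33.5 - 7*8/2 = 33.5 - 28 = 5.5.
       U_Y = n1*n2 - U_X = 28 - 5.5 = 22.5.
Step 4: Ties are present, so use the tie-corrected normal approximation (with continuity correction) for the p-value.
Step 5: p-value = 0.129695; compare to alpha = 0.1. fail to reject H0.

U_X = 5.5, p = 0.129695, fail to reject H0 at alpha = 0.1.


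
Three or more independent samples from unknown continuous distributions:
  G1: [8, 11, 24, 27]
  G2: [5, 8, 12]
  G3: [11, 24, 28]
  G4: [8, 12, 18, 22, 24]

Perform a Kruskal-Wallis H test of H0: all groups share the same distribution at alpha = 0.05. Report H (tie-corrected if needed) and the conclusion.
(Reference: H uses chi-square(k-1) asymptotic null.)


Step 1: Combine all N = 15 observations and assign midranks.
sorted (value, group, rank): (5,G2,1), (8,G1,3), (8,G2,3), (8,G4,3), (11,G1,5.5), (11,G3,5.5), (12,G2,7.5), (12,G4,7.5), (18,G4,9), (22,G4,10), (24,G1,12), (24,G3,12), (24,G4,12), (27,G1,14), (28,G3,15)
Step 2: Sum ranks within each group.
R_1 = 34.5 (n_1 = 4)
R_2 = 11.5 (n_2 = 3)
R_3 = 32.5 (n_3 = 3)
R_4 = 41.5 (n_4 = 5)
Step 3: H = 12/(N(N+1)) * sum(R_i^2/n_i) - 3(N+1)
     = 12/(15*16) * (34.5^2/4 + 11.5^2/3 + 32.5^2/3 + 41.5^2/5) - 3*16
     = 0.050000 * 1038.18 - 48
     = 3.908958.
Step 4: Ties present; correction factor C = 1 - 60/(15^3 - 15) = 0.982143. Corrected H = 3.908958 / 0.982143 = 3.980030.
Step 5: Under H0, H ~ chi^2(3); p-value = 0.263629.
Step 6: alpha = 0.05. fail to reject H0.

H = 3.9800, df = 3, p = 0.263629, fail to reject H0.


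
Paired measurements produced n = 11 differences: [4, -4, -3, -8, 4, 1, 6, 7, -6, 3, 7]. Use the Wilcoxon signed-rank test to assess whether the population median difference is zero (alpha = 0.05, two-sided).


Step 1: Drop any zero differences (none here) and take |d_i|.
|d| = [4, 4, 3, 8, 4, 1, 6, 7, 6, 3, 7]
Step 2: Midrank |d_i| (ties get averaged ranks).
ranks: |4|->5, |4|->5, |3|->2.5, |8|->11, |4|->5, |1|->1, |6|->7.5, |7|->9.5, |6|->7.5, |3|->2.5, |7|->9.5
Step 3: Attach original signs; sum ranks with positive sign and with negative sign.
W+ = 5 + 5 + 1 + 7.5 + 9.5 + 2.5 + 9.5 = 40
W- = 5 + 2.5 + 11 + 7.5 = 26
(Check: W+ + W- = 66 should equal n(n+1)/2 = 66.)
Step 4: Test statistic W = min(W+, W-) = 26.
Step 5: Ties in |d|, so use the tie-corrected normal approximation.
        E[W] = n(n+1)/4 = 11*12/4 = 33.
        Tie groups: |d|=3 (t=2), |d|=4 (t=3), |d|=6 (t=2), |d|=7 (t=2); sum(t^3 - t) = 42.
        Var[W] = n(n+1)(2n+1)/24 - sum(t^3-t)/48 = 3036/24 - 42/48 = 125.625.
        z = (W - E[W]) / sqrt(Var[W]) = (26 - 33) / 11.2083 = -0.6245.
        Two-sided p = 2*Phi(z) = 0.532273.
Step 6: alpha = 0.05. fail to reject H0.

W+ = 40, W- = 26, W = min = 26, p = 0.532273, fail to reject H0.


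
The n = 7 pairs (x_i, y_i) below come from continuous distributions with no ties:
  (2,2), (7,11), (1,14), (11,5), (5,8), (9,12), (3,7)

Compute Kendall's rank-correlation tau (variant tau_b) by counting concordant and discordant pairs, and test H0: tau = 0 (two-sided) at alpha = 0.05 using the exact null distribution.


Step 1: Enumerate the 21 unordered pairs (i,j) with i<j and classify each by sign(x_j-x_i) * sign(y_j-y_i).
  (1,2):dx=+5,dy=+9->C; (1,3):dx=-1,dy=+12->D; (1,4):dx=+9,dy=+3->C; (1,5):dx=+3,dy=+6->C
  (1,6):dx=+7,dy=+10->C; (1,7):dx=+1,dy=+5->C; (2,3):dx=-6,dy=+3->D; (2,4):dx=+4,dy=-6->D
  (2,5):dx=-2,dy=-3->C; (2,6):dx=+2,dy=+1->C; (2,7):dx=-4,dy=-4->C; (3,4):dx=+10,dy=-9->D
  (3,5):dx=+4,dy=-6->D; (3,6):dx=+8,dy=-2->D; (3,7):dx=+2,dy=-7->D; (4,5):dx=-6,dy=+3->D
  (4,6):dx=-2,dy=+7->D; (4,7):dx=-8,dy=+2->D; (5,6):dx=+4,dy=+4->C; (5,7):dx=-2,dy=-1->C
  (6,7):dx=-6,dy=-5->C
Step 2: C = 11, D = 10, total pairs = 21.
Step 3: tau = (C - D)/(n(n-1)/2) = (11 - 10)/21 = 0.047619.
Step 4: Exact two-sided p-value (enumerate n! = 5040 permutations of y under H0): p = 1.000000.
Step 5: alpha = 0.05. fail to reject H0.

tau_b = 0.0476 (C=11, D=10), p = 1.000000, fail to reject H0.


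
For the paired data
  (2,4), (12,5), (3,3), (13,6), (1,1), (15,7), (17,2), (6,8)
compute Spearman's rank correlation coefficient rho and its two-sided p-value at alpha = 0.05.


Step 1: Rank x and y separately (midranks; no ties here).
rank(x): 2->2, 12->5, 3->3, 13->6, 1->1, 15->7, 17->8, 6->4
rank(y): 4->4, 5->5, 3->3, 6->6, 1->1, 7->7, 2->2, 8->8
Step 2: d_i = R_x(i) - R_y(i); compute d_i^2.
  (2-4)^2=4, (5-5)^2=0, (3-3)^2=0, (6-6)^2=0, (1-1)^2=0, (7-7)^2=0, (8-2)^2=36, (4-8)^2=16
sum(d^2) = 56.
Step 3: rho = 1 - 6*56 / (8*(8^2 - 1)) = 1 - 336/504 = 0.333333.
Step 4: Under H0, t = rho * sqrt((n-2)/(1-rho^2)) = 0.8660 ~ t(6).
Step 5: Two-sided p-value from the t-distribution with 6 df = 0.419753.
Step 6: alpha = 0.05. fail to reject H0.

rho = 0.3333, p = 0.419753, fail to reject H0 at alpha = 0.05.


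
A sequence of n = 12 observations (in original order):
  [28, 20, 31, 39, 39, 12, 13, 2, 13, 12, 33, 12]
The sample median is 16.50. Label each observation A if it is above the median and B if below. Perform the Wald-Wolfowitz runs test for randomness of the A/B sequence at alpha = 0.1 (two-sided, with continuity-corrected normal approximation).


Step 1: Compute median = 16.50; label A = above, B = below.
Labels in order: AAAAABBBBBAB  (n_A = 6, n_B = 6)
Step 2: Count runs R = 4.
Step 3: Under H0 (random ordering), E[R] = 2*n_A*n_B/(n_A+n_B) + 1 = 2*6*6/12 + 1 = 7.0000.
        Var[R] = 2*n_A*n_B*(2*n_A*n_B - n_A - n_B) / ((n_A+n_B)^2 * (n_A+n_B-1)) = 4320/1584 = 2.7273.
        SD[R] = 1.6514.
Step 4: Continuity-corrected z = (R + 0.5 - E[R]) / SD[R] = (4 + 0.5 - 7.0000) / 1.6514 = -1.5138.
Step 5: Two-sided p-value via normal approximation = 2*(1 - Phi(|z|)) = 0.130070.
Step 6: alpha = 0.1. fail to reject H0.

R = 4, z = -1.5138, p = 0.130070, fail to reject H0.


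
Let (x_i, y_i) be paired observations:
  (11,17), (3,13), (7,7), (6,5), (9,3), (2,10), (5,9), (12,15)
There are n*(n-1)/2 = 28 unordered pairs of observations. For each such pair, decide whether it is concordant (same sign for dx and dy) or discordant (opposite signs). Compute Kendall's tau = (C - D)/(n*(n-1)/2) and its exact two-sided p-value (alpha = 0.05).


Step 1: Enumerate the 28 unordered pairs (i,j) with i<j and classify each by sign(x_j-x_i) * sign(y_j-y_i).
  (1,2):dx=-8,dy=-4->C; (1,3):dx=-4,dy=-10->C; (1,4):dx=-5,dy=-12->C; (1,5):dx=-2,dy=-14->C
  (1,6):dx=-9,dy=-7->C; (1,7):dx=-6,dy=-8->C; (1,8):dx=+1,dy=-2->D; (2,3):dx=+4,dy=-6->D
  (2,4):dx=+3,dy=-8->D; (2,5):dx=+6,dy=-10->D; (2,6):dx=-1,dy=-3->C; (2,7):dx=+2,dy=-4->D
  (2,8):dx=+9,dy=+2->C; (3,4):dx=-1,dy=-2->C; (3,5):dx=+2,dy=-4->D; (3,6):dx=-5,dy=+3->D
  (3,7):dx=-2,dy=+2->D; (3,8):dx=+5,dy=+8->C; (4,5):dx=+3,dy=-2->D; (4,6):dx=-4,dy=+5->D
  (4,7):dx=-1,dy=+4->D; (4,8):dx=+6,dy=+10->C; (5,6):dx=-7,dy=+7->D; (5,7):dx=-4,dy=+6->D
  (5,8):dx=+3,dy=+12->C; (6,7):dx=+3,dy=-1->D; (6,8):dx=+10,dy=+5->C; (7,8):dx=+7,dy=+6->C
Step 2: C = 14, D = 14, total pairs = 28.
Step 3: tau = (C - D)/(n(n-1)/2) = (14 - 14)/28 = 0.000000.
Step 4: Exact two-sided p-value (enumerate n! = 40320 permutations of y under H0): p = 1.000000.
Step 5: alpha = 0.05. fail to reject H0.

tau_b = 0.0000 (C=14, D=14), p = 1.000000, fail to reject H0.


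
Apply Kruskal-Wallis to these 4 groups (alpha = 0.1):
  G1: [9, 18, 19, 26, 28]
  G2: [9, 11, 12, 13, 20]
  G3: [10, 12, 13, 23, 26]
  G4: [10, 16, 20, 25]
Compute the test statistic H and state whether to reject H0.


Step 1: Combine all N = 19 observations and assign midranks.
sorted (value, group, rank): (9,G1,1.5), (9,G2,1.5), (10,G3,3.5), (10,G4,3.5), (11,G2,5), (12,G2,6.5), (12,G3,6.5), (13,G2,8.5), (13,G3,8.5), (16,G4,10), (18,G1,11), (19,G1,12), (20,G2,13.5), (20,G4,13.5), (23,G3,15), (25,G4,16), (26,G1,17.5), (26,G3,17.5), (28,G1,19)
Step 2: Sum ranks within each group.
R_1 = 61 (n_1 = 5)
R_2 = 35 (n_2 = 5)
R_3 = 51 (n_3 = 5)
R_4 = 43 (n_4 = 4)
Step 3: H = 12/(N(N+1)) * sum(R_i^2/n_i) - 3(N+1)
     = 12/(19*20) * (61^2/5 + 35^2/5 + 51^2/5 + 43^2/4) - 3*20
     = 0.031579 * 1971.65 - 60
     = 2.262632.
Step 4: Ties present; correction factor C = 1 - 36/(19^3 - 19) = 0.994737. Corrected H = 2.262632 / 0.994737 = 2.274603.
Step 5: Under H0, H ~ chi^2(3); p-value = 0.517404.
Step 6: alpha = 0.1. fail to reject H0.

H = 2.2746, df = 3, p = 0.517404, fail to reject H0.


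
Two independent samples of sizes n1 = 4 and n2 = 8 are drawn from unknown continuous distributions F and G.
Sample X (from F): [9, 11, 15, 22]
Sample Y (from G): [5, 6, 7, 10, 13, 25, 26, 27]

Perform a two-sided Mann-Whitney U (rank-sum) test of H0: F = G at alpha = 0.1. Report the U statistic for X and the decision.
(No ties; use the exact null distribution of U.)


Step 1: Combine and sort all 12 observations; assign midranks.
sorted (value, group): (5,Y), (6,Y), (7,Y), (9,X), (10,Y), (11,X), (13,Y), (15,X), (22,X), (25,Y), (26,Y), (27,Y)
ranks: 5->1, 6->2, 7->3, 9->4, 10->5, 11->6, 13->7, 15->8, 22->9, 25->10, 26->11, 27->12
Step 2: Rank sum for X: R1 = 4 + 6 + 8 + 9 = 27.
Step 3: U_X = R1 - n1(n1+1)/2 = 27 - 4*5/2 = 27 - 10 = 17.
       U_Y = n1*n2 - U_X = 32 - 17 = 15.
Step 4: No ties, so the exact null distribution of U (based on enumerating the C(12,4) = 495 equally likely rank assignments) gives the two-sided p-value.
Step 5: p-value = 0.933333; compare to alpha = 0.1. fail to reject H0.

U_X = 17, p = 0.933333, fail to reject H0 at alpha = 0.1.


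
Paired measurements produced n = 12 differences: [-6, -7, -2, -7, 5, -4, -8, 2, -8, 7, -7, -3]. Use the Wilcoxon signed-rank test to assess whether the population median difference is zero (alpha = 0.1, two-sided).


Step 1: Drop any zero differences (none here) and take |d_i|.
|d| = [6, 7, 2, 7, 5, 4, 8, 2, 8, 7, 7, 3]
Step 2: Midrank |d_i| (ties get averaged ranks).
ranks: |6|->6, |7|->8.5, |2|->1.5, |7|->8.5, |5|->5, |4|->4, |8|->11.5, |2|->1.5, |8|->11.5, |7|->8.5, |7|->8.5, |3|->3
Step 3: Attach original signs; sum ranks with positive sign and with negative sign.
W+ = 5 + 1.5 + 8.5 = 15
W- = 6 + 8.5 + 1.5 + 8.5 + 4 + 11.5 + 11.5 + 8.5 + 3 = 63
(Check: W+ + W- = 78 should equal n(n+1)/2 = 78.)
Step 4: Test statistic W = min(W+, W-) = 15.
Step 5: Ties in |d|, so use the tie-corrected normal approximation.
        E[W] = n(n+1)/4 = 12*13/4 = 39.
        Tie groups: |d|=2 (t=2), |d|=7 (t=4), |d|=8 (t=2); sum(t^3 - t) = 72.
        Var[W] = n(n+1)(2n+1)/24 - sum(t^3-t)/48 = 3900/24 - 72/48 = 161.
        z = (W - E[W]) / sqrt(Var[W]) = (15 - 39) / 12.6886 = -1.8915.
        Two-sided p = 2*Phi(z) = 0.058562.
Step 6: alpha = 0.1. reject H0.

W+ = 15, W- = 63, W = min = 15, p = 0.058562, reject H0.


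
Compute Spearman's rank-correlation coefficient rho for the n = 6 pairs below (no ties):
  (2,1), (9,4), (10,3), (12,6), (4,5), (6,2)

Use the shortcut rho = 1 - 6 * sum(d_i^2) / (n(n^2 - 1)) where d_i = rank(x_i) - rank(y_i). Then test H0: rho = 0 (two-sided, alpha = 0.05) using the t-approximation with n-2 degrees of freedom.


Step 1: Rank x and y separately (midranks; no ties here).
rank(x): 2->1, 9->4, 10->5, 12->6, 4->2, 6->3
rank(y): 1->1, 4->4, 3->3, 6->6, 5->5, 2->2
Step 2: d_i = R_x(i) - R_y(i); compute d_i^2.
  (1-1)^2=0, (4-4)^2=0, (5-3)^2=4, (6-6)^2=0, (2-5)^2=9, (3-2)^2=1
sum(d^2) = 14.
Step 3: rho = 1 - 6*14 / (6*(6^2 - 1)) = 1 - 84/210 = 0.600000.
Step 4: Under H0, t = rho * sqrt((n-2)/(1-rho^2)) = 1.5000 ~ t(4).
Step 5: Two-sided p-value from the t-distribution with 4 df = 0.208000.
Step 6: alpha = 0.05. fail to reject H0.

rho = 0.6000, p = 0.208000, fail to reject H0 at alpha = 0.05.


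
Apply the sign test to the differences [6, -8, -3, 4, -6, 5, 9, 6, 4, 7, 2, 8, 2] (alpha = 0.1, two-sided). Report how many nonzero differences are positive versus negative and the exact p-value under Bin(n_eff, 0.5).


Step 1: Discard zero differences. Original n = 13; n_eff = number of nonzero differences = 13.
Nonzero differences (with sign): +6, -8, -3, +4, -6, +5, +9, +6, +4, +7, +2, +8, +2
Step 2: Count signs: positive = 10, negative = 3.
Step 3: Under H0: P(positive) = 0.5, so the number of positives S ~ Bin(13, 0.5).
Step 4: Two-sided exact p-value = sum of Bin(13,0.5) probabilities at or below the observed probability = 0.092285.
Step 5: alpha = 0.1. reject H0.

n_eff = 13, pos = 10, neg = 3, p = 0.092285, reject H0.


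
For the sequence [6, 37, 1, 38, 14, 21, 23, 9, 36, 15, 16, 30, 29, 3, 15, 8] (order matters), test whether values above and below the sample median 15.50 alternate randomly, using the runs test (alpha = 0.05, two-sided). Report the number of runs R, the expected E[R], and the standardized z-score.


Step 1: Compute median = 15.50; label A = above, B = below.
Labels in order: BABABAABABAAABBB  (n_A = 8, n_B = 8)
Step 2: Count runs R = 11.
Step 3: Under H0 (random ordering), E[R] = 2*n_A*n_B/(n_A+n_B) + 1 = 2*8*8/16 + 1 = 9.0000.
        Var[R] = 2*n_A*n_B*(2*n_A*n_B - n_A - n_B) / ((n_A+n_B)^2 * (n_A+n_B-1)) = 14336/3840 = 3.7333.
        SD[R] = 1.9322.
Step 4: Continuity-corrected z = (R - 0.5 - E[R]) / SD[R] = (11 - 0.5 - 9.0000) / 1.9322 = 0.7763.
Step 5: Two-sided p-value via normal approximation = 2*(1 - Phi(|z|)) = 0.437558.
Step 6: alpha = 0.05. fail to reject H0.

R = 11, z = 0.7763, p = 0.437558, fail to reject H0.


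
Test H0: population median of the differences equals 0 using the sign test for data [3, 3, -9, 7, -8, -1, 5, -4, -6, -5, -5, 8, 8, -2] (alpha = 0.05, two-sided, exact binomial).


Step 1: Discard zero differences. Original n = 14; n_eff = number of nonzero differences = 14.
Nonzero differences (with sign): +3, +3, -9, +7, -8, -1, +5, -4, -6, -5, -5, +8, +8, -2
Step 2: Count signs: positive = 6, negative = 8.
Step 3: Under H0: P(positive) = 0.5, so the number of positives S ~ Bin(14, 0.5).
Step 4: Two-sided exact p-value = sum of Bin(14,0.5) probabilities at or below the observed probability = 0.790527.
Step 5: alpha = 0.05. fail to reject H0.

n_eff = 14, pos = 6, neg = 8, p = 0.790527, fail to reject H0.


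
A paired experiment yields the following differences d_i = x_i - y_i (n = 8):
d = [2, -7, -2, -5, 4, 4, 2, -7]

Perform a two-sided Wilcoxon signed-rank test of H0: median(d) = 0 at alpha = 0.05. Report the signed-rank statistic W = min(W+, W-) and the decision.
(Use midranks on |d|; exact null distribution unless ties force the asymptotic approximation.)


Step 1: Drop any zero differences (none here) and take |d_i|.
|d| = [2, 7, 2, 5, 4, 4, 2, 7]
Step 2: Midrank |d_i| (ties get averaged ranks).
ranks: |2|->2, |7|->7.5, |2|->2, |5|->6, |4|->4.5, |4|->4.5, |2|->2, |7|->7.5
Step 3: Attach original signs; sum ranks with positive sign and with negative sign.
W+ = 2 + 4.5 + 4.5 + 2 = 13
W- = 7.5 + 2 + 6 + 7.5 = 23
(Check: W+ + W- = 36 should equal n(n+1)/2 = 36.)
Step 4: Test statistic W = min(W+, W-) = 13.
Step 5: Ties in |d|, so use the tie-corrected normal approximation.
        E[W] = n(n+1)/4 = 8*9/4 = 18.
        Tie groups: |d|=2 (t=3), |d|=4 (t=2), |d|=7 (t=2); sum(t^3 - t) = 36.
        Var[W] = n(n+1)(2n+1)/24 - sum(t^3-t)/48 = 1224/24 - 36/48 = 50.25.
        z = (W - E[W]) / sqrt(Var[W]) = (13 - 18) / 7.0887 = -0.7053.
        Two-sided p = 2*Phi(z) = 0.480595.
Step 6: alpha = 0.05. fail to reject H0.

W+ = 13, W- = 23, W = min = 13, p = 0.480595, fail to reject H0.


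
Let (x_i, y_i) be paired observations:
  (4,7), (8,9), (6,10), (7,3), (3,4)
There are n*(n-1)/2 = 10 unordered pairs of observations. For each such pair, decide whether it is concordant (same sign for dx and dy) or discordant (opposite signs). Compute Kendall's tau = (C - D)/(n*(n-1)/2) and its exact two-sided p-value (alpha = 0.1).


Step 1: Enumerate the 10 unordered pairs (i,j) with i<j and classify each by sign(x_j-x_i) * sign(y_j-y_i).
  (1,2):dx=+4,dy=+2->C; (1,3):dx=+2,dy=+3->C; (1,4):dx=+3,dy=-4->D; (1,5):dx=-1,dy=-3->C
  (2,3):dx=-2,dy=+1->D; (2,4):dx=-1,dy=-6->C; (2,5):dx=-5,dy=-5->C; (3,4):dx=+1,dy=-7->D
  (3,5):dx=-3,dy=-6->C; (4,5):dx=-4,dy=+1->D
Step 2: C = 6, D = 4, total pairs = 10.
Step 3: tau = (C - D)/(n(n-1)/2) = (6 - 4)/10 = 0.200000.
Step 4: Exact two-sided p-value (enumerate n! = 120 permutations of y under H0): p = 0.816667.
Step 5: alpha = 0.1. fail to reject H0.

tau_b = 0.2000 (C=6, D=4), p = 0.816667, fail to reject H0.


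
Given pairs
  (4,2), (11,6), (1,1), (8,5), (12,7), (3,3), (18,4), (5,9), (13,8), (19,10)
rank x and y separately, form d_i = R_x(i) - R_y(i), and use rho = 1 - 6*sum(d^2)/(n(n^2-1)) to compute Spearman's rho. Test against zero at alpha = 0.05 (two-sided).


Step 1: Rank x and y separately (midranks; no ties here).
rank(x): 4->3, 11->6, 1->1, 8->5, 12->7, 3->2, 18->9, 5->4, 13->8, 19->10
rank(y): 2->2, 6->6, 1->1, 5->5, 7->7, 3->3, 4->4, 9->9, 8->8, 10->10
Step 2: d_i = R_x(i) - R_y(i); compute d_i^2.
  (3-2)^2=1, (6-6)^2=0, (1-1)^2=0, (5-5)^2=0, (7-7)^2=0, (2-3)^2=1, (9-4)^2=25, (4-9)^2=25, (8-8)^2=0, (10-10)^2=0
sum(d^2) = 52.
Step 3: rho = 1 - 6*52 / (10*(10^2 - 1)) = 1 - 312/990 = 0.684848.
Step 4: Under H0, t = rho * sqrt((n-2)/(1-rho^2)) = 2.6583 ~ t(8).
Step 5: Two-sided p-value from the t-distribution with 8 df = 0.028883.
Step 6: alpha = 0.05. reject H0.

rho = 0.6848, p = 0.028883, reject H0 at alpha = 0.05.


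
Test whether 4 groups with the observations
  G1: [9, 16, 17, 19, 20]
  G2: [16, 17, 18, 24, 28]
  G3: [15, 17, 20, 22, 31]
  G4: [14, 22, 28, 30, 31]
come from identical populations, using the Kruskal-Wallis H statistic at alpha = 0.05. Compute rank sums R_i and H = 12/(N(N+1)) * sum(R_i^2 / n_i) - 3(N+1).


Step 1: Combine all N = 20 observations and assign midranks.
sorted (value, group, rank): (9,G1,1), (14,G4,2), (15,G3,3), (16,G1,4.5), (16,G2,4.5), (17,G1,7), (17,G2,7), (17,G3,7), (18,G2,9), (19,G1,10), (20,G1,11.5), (20,G3,11.5), (22,G3,13.5), (22,G4,13.5), (24,G2,15), (28,G2,16.5), (28,G4,16.5), (30,G4,18), (31,G3,19.5), (31,G4,19.5)
Step 2: Sum ranks within each group.
R_1 = 34 (n_1 = 5)
R_2 = 52 (n_2 = 5)
R_3 = 54.5 (n_3 = 5)
R_4 = 69.5 (n_4 = 5)
Step 3: H = 12/(N(N+1)) * sum(R_i^2/n_i) - 3(N+1)
     = 12/(20*21) * (34^2/5 + 52^2/5 + 54.5^2/5 + 69.5^2/5) - 3*21
     = 0.028571 * 2332.1 - 63
     = 3.631429.
Step 4: Ties present; correction factor C = 1 - 54/(20^3 - 20) = 0.993233. Corrected H = 3.631429 / 0.993233 = 3.656170.
Step 5: Under H0, H ~ chi^2(3); p-value = 0.301065.
Step 6: alpha = 0.05. fail to reject H0.

H = 3.6562, df = 3, p = 0.301065, fail to reject H0.


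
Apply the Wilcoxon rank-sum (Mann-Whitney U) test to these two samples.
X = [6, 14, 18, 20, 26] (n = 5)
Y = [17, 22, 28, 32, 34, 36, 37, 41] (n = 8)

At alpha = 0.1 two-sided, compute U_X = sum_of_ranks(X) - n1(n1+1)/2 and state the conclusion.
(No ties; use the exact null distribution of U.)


Step 1: Combine and sort all 13 observations; assign midranks.
sorted (value, group): (6,X), (14,X), (17,Y), (18,X), (20,X), (22,Y), (26,X), (28,Y), (32,Y), (34,Y), (36,Y), (37,Y), (41,Y)
ranks: 6->1, 14->2, 17->3, 18->4, 20->5, 22->6, 26->7, 28->8, 32->9, 34->10, 36->11, 37->12, 41->13
Step 2: Rank sum for X: R1 = 1 + 2 + 4 + 5 + 7 = 19.
Step 3: U_X = R1 - n1(n1+1)/2 = 19 - 5*6/2 = 19 - 15 = 4.
       U_Y = n1*n2 - U_X = 40 - 4 = 36.
Step 4: No ties, so the exact null distribution of U (based on enumerating the C(13,5) = 1287 equally likely rank assignments) gives the two-sided p-value.
Step 5: p-value = 0.018648; compare to alpha = 0.1. reject H0.

U_X = 4, p = 0.018648, reject H0 at alpha = 0.1.


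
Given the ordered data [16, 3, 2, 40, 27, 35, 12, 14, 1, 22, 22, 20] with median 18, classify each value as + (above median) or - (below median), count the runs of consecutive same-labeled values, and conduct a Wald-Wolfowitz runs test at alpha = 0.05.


Step 1: Compute median = 18; label A = above, B = below.
Labels in order: BBBAAABBBAAA  (n_A = 6, n_B = 6)
Step 2: Count runs R = 4.
Step 3: Under H0 (random ordering), E[R] = 2*n_A*n_B/(n_A+n_B) + 1 = 2*6*6/12 + 1 = 7.0000.
        Var[R] = 2*n_A*n_B*(2*n_A*n_B - n_A - n_B) / ((n_A+n_B)^2 * (n_A+n_B-1)) = 4320/1584 = 2.7273.
        SD[R] = 1.6514.
Step 4: Continuity-corrected z = (R + 0.5 - E[R]) / SD[R] = (4 + 0.5 - 7.0000) / 1.6514 = -1.5138.
Step 5: Two-sided p-value via normal approximation = 2*(1 - Phi(|z|)) = 0.130070.
Step 6: alpha = 0.05. fail to reject H0.

R = 4, z = -1.5138, p = 0.130070, fail to reject H0.
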